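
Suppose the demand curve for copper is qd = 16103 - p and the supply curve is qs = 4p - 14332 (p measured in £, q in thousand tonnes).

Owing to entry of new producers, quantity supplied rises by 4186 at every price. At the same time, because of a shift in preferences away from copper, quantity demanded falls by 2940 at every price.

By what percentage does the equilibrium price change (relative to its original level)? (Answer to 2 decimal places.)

-23.41

Solve the original market: 16103 - p = 4p - 14332, hence p = 6087 and q = 10016.
With the change applied: demand qd = 13163 - p, supply qs = 4p - 10146.
New equilibrium: 13163 - p = 4p - 10146 ⇒ 23309 = 5p ⇒ p = 4661.8, q = 8501.2.
%Δp = (4661.8 − 6087) / 6087 × 100 = -23.41%.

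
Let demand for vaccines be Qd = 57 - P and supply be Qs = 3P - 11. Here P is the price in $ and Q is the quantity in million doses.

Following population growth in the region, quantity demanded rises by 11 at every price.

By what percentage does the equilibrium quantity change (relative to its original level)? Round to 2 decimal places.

+20.63

Initially, 57 - P = 3P - 11, so 68 = 4P and P = 17, Q = 40.
The new curves are Qd = 68 - P (demand) and Qs = 3P - 11 (supply).
Equate the new curves: 68 - P = 3P - 11, giving 79 = 4P, P = 19.75, Q = 48.25.
%ΔQ = (48.25 − 40) / 40 × 100 = +20.63%.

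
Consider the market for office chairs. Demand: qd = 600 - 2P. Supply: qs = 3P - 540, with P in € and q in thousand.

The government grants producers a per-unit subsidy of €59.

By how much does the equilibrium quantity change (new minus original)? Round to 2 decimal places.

Before the shock: 600 - 2P = 3P - 540 ⇒ 1140 = 5P ⇒ P = 228, q = 144.
Since sellers receive the price plus the subsidy, the effective supply curve becomes qs = 3P - 363.
Setting them equal: 600 - 2P = 3P - 363 → 963 = 5P, so P = 192.6 and q = 214.8.
Δq = 214.8 − 144 = +70.80.

+70.80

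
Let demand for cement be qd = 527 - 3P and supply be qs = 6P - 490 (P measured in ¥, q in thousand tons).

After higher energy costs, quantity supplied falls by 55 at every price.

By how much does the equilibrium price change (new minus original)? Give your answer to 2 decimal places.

Initially, 527 - 3P = 6P - 490, so 1017 = 9P and P = 113, q = 188.
With the change applied: demand qd = 527 - 3P, supply qs = 6P - 545.
Clearing the new market: 527 - 3P = 6P - 545, so P = 1072/9 ≈ 119.1111 and q = 509/3 ≈ 169.6667.
ΔP = 119.1111 − 113 = +6.11.

+6.11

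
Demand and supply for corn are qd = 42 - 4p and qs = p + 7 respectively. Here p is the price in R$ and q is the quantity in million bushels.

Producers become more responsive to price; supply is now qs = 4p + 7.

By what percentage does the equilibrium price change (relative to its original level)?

Before the shock: 42 - 4p = p + 7 ⇒ 35 = 5p ⇒ p = 7, q = 14.
The shock moves the curves to qd = 42 - 4p and qs = 4p + 7.
Equate the new curves: 42 - 4p = 4p + 7, giving 35 = 8p, p = 4.375, q = 24.5.
%Δp = (4.375 − 7) / 7 × 100 = -37.5%.

-37.5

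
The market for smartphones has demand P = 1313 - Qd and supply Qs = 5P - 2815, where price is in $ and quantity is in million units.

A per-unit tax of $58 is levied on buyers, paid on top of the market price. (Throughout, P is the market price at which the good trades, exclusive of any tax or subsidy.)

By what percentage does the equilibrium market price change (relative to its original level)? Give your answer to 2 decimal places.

-1.41

Before the shock: 1313 - P = 5P - 2815 ⇒ 4128 = 6P ⇒ P = 688, Q = 625.
Since buyers pay the price plus the tax, the effective demand curve becomes Qd = 1255 - P.
Setting them equal: 1255 - P = 5P - 2815 → 4070 = 6P, so P = 2035/3 ≈ 678.3333 and Q = 1730/3 ≈ 576.6667.
%ΔP = (678.3333 − 688) / 688 × 100 = -1.41%.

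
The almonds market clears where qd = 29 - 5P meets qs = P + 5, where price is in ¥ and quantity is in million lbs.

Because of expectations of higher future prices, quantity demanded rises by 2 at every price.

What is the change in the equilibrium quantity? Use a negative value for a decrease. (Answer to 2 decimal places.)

+0.33

Initially, 29 - 5P = P + 5, so 24 = 6P and P = 4, q = 9.
After the shift, demand is qd = 31 - 5P and supply is qs = P + 5.
New equilibrium: 31 - 5P = P + 5 ⇒ 26 = 6P ⇒ P = 13/3 ≈ 4.3333, q = 28/3 ≈ 9.3333.
Δq = 9.3333 − 9 = +0.33.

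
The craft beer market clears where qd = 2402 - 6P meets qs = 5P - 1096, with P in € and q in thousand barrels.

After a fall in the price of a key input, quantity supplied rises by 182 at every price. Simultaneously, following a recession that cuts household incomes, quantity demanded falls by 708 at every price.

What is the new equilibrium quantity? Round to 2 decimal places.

Solve the original market: 2402 - 6P = 5P - 1096, hence P = 318 and q = 494.
The shock moves the curves to qd = 1694 - 6P and qs = 5P - 914.
Equate the new curves: 1694 - 6P = 5P - 914, giving 2608 = 11P, P = 2608/11 ≈ 237.0909, q = 2986/11 ≈ 271.4545.

271.45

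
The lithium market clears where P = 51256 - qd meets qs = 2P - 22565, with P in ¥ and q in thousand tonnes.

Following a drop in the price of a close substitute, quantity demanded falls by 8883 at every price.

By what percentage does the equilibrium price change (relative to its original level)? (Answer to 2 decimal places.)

-12.03

Before the shock: 51256 - P = 2P - 22565 ⇒ 73821 = 3P ⇒ P = 24607, q = 26649.
The shock moves the curves to qd = 42373 - P and qs = 2P - 22565.
Clearing the new market: 42373 - P = 2P - 22565, so P = 21646 and q = 20727.
%ΔP = (21646 − 24607) / 24607 × 100 = -12.03%.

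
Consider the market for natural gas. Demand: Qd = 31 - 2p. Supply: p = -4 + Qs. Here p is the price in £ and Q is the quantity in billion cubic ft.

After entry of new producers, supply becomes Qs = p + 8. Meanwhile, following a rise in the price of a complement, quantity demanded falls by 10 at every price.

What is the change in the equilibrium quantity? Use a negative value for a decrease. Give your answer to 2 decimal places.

Before the shock: 31 - 2p = p + 4 ⇒ 27 = 3p ⇒ p = 9, Q = 13.
With the change applied: demand Qd = 21 - 2p, supply Qs = p + 8.
Clearing the new market: 21 - 2p = p + 8, so p = 13/3 ≈ 4.3333 and Q = 37/3 ≈ 12.3333.
ΔQ = 12.3333 − 13 = -0.67.

-0.67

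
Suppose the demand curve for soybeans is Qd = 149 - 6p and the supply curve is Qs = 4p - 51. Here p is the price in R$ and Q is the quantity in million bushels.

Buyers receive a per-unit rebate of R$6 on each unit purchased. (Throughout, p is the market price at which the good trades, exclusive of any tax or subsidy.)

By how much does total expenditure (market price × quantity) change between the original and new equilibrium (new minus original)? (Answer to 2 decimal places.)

+444.24

Solve the original market: 149 - 6p = 4p - 51, hence p = 20 and Q = 29.
Since buyers' out-of-pocket price is the market price minus the rebate, the effective demand curve becomes Qd = 185 - 6p.
New equilibrium: 185 - 6p = 4p - 51 ⇒ 236 = 10p ⇒ p = 23.6, Q = 43.4.
Expenditure moves from 20×29 = 580 to 23.6×43.4 = 1024.24; change = +444.24.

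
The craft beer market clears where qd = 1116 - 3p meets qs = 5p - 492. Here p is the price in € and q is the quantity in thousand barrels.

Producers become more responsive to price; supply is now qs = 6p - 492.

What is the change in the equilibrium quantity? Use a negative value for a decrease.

Original equilibrium: 1116 - 3p = 5p - 492 gives 1608 = 8p, so p = 201 and q = 513.
The shock moves the curves to qd = 1116 - 3p and qs = 6p - 492.
Setting them equal: 1116 - 3p = 6p - 492 → 1608 = 9p, so p = 536/3 ≈ 178.6667 and q = 580.
Δq = 580 − 513 = +67.

+67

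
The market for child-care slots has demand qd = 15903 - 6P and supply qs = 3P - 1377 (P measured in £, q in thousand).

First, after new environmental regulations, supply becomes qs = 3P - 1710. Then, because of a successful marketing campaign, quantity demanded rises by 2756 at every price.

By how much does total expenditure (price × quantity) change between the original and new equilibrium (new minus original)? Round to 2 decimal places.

Initially, 15903 - 6P = 3P - 1377, so 17280 = 9P and P = 1920, q = 4383.
After the shift, demand is qd = 18659 - 6P and supply is qs = 3P - 1710.
Equate the new curves: 18659 - 6P = 3P - 1710, giving 20369 = 9P, P = 20369/9 ≈ 2263.2222, q = 15239/3 ≈ 5079.6667.
Expenditure moves from 1920×4383 = 8415360 to 2263.2222×5079.6667 = 11496414.4815; change = +3081054.48.

+3081054.48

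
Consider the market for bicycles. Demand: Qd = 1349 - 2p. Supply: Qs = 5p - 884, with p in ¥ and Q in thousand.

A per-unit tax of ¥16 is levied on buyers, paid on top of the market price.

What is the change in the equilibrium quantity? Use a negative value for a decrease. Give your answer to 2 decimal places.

Original equilibrium: 1349 - 2p = 5p - 884 gives 2233 = 7p, so p = 319 and Q = 711.
Since buyers pay the price plus the tax, the effective demand curve becomes Qd = 1317 - 2p.
Equate the new curves: 1317 - 2p = 5p - 884, giving 2201 = 7p, p = 2201/7 ≈ 314.4286, Q = 4817/7 ≈ 688.1429.
ΔQ = 688.1429 − 711 = -22.86.

-22.86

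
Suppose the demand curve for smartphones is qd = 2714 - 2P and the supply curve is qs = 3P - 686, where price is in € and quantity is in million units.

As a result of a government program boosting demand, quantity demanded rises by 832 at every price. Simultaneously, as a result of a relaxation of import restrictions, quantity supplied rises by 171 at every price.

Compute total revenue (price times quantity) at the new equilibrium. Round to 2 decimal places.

Solve the original market: 2714 - 2P = 3P - 686, hence P = 680 and q = 1354.
After the shift, demand is qd = 3546 - 2P and supply is qs = 3P - 515.
Clearing the new market: 3546 - 2P = 3P - 515, so P = 812.2 and q = 1921.6.
New expenditure = 812.2 × 1921.6 = 1560723.52.

1560723.52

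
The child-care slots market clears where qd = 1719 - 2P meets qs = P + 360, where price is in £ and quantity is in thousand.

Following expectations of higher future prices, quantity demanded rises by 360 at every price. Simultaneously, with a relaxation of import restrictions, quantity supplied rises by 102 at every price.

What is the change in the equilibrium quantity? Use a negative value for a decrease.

+188

Original equilibrium: 1719 - 2P = P + 360 gives 1359 = 3P, so P = 453 and q = 813.
The new curves are qd = 2079 - 2P (demand) and qs = P + 462 (supply).
Equate the new curves: 2079 - 2P = P + 462, giving 1617 = 3P, P = 539, q = 1001.
Δq = 1001 − 813 = +188.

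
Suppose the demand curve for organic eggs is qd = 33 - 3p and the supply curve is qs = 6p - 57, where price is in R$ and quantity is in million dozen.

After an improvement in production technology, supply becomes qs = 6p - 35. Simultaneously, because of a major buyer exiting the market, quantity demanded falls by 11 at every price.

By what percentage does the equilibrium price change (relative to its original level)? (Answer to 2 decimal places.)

Before the shock: 33 - 3p = 6p - 57 ⇒ 90 = 9p ⇒ p = 10, q = 3.
The shock moves the curves to qd = 22 - 3p and qs = 6p - 35.
Setting them equal: 22 - 3p = 6p - 35 → 57 = 9p, so p = 19/3 ≈ 6.3333 and q = 3.
%Δp = (6.3333 − 10) / 10 × 100 = -36.67%.

-36.67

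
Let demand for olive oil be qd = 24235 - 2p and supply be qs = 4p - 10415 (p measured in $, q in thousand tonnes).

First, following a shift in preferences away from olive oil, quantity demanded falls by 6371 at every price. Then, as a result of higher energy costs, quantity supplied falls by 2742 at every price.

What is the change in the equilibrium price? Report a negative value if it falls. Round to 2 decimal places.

Solve the original market: 24235 - 2p = 4p - 10415, hence p = 5775 and q = 12685.
The shock moves the curves to qd = 17864 - 2p and qs = 4p - 13157.
New equilibrium: 17864 - 2p = 4p - 13157 ⇒ 31021 = 6p ⇒ p = 31021/6 ≈ 5170.1667, q = 22571/3 ≈ 7523.6667.
Δp = 5170.1667 − 5775 = -604.83.

-604.83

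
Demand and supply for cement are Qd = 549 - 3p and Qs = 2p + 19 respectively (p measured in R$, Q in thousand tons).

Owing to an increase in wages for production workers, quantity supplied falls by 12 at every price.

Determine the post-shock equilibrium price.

Original equilibrium: 549 - 3p = 2p + 19 gives 530 = 5p, so p = 106 and Q = 231.
The shock moves the curves to Qd = 549 - 3p and Qs = 2p + 7.
Setting them equal: 549 - 3p = 2p + 7 → 542 = 5p, so p = 108.4 and Q = 223.8.

108.4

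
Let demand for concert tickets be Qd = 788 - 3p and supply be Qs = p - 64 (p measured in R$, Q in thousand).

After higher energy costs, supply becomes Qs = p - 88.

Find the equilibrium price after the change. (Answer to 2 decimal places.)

219.00

Solve the original market: 788 - 3p = p - 64, hence p = 213 and Q = 149.
With the change applied: demand Qd = 788 - 3p, supply Qs = p - 88.
Setting them equal: 788 - 3p = p - 88 → 876 = 4p, so p = 219 and Q = 131.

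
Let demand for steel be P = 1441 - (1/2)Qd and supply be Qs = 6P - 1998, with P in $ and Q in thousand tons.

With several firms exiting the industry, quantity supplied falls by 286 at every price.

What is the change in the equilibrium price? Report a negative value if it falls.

Initially, 2882 - 2P = 6P - 1998, so 4880 = 8P and P = 610, Q = 1662.
The new curves are Qd = 2882 - 2P (demand) and Qs = 6P - 2284 (supply).
Clearing the new market: 2882 - 2P = 6P - 2284, so P = 645.75 and Q = 1590.5.
ΔP = 645.75 − 610 = +35.75.

+35.75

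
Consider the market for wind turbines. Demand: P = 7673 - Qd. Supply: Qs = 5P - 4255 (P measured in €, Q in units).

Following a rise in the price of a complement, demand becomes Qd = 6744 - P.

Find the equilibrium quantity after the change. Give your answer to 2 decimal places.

4910.83

Original equilibrium: 7673 - P = 5P - 4255 gives 11928 = 6P, so P = 1988 and Q = 5685.
After the shift, demand is Qd = 6744 - P and supply is Qs = 5P - 4255.
New equilibrium: 6744 - P = 5P - 4255 ⇒ 10999 = 6P ⇒ P = 10999/6 ≈ 1833.1667, Q = 29465/6 ≈ 4910.8333.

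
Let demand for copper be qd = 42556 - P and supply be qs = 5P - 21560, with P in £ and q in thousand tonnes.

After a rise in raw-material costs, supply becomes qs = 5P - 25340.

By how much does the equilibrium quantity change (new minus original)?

-630

Solve the original market: 42556 - P = 5P - 21560, hence P = 10686 and q = 31870.
The shock moves the curves to qd = 42556 - P and qs = 5P - 25340.
Clearing the new market: 42556 - P = 5P - 25340, so P = 11316 and q = 31240.
Δq = 31240 − 31870 = -630.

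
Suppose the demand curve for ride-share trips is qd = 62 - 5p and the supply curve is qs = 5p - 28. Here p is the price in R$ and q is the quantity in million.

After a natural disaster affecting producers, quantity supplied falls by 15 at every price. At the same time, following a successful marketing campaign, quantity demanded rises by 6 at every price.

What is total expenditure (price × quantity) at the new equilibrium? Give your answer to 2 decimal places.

138.75

Original equilibrium: 62 - 5p = 5p - 28 gives 90 = 10p, so p = 9 and q = 17.
The shock moves the curves to qd = 68 - 5p and qs = 5p - 43.
New equilibrium: 68 - 5p = 5p - 43 ⇒ 111 = 10p ⇒ p = 11.1, q = 12.5.
New expenditure = 11.1 × 12.5 = 138.75.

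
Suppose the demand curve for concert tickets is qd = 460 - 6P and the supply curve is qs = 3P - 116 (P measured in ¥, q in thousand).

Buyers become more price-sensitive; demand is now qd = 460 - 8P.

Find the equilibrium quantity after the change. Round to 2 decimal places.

41.09

Original equilibrium: 460 - 6P = 3P - 116 gives 576 = 9P, so P = 64 and q = 76.
After the shift, demand is qd = 460 - 8P and supply is qs = 3P - 116.
New equilibrium: 460 - 8P = 3P - 116 ⇒ 576 = 11P ⇒ P = 576/11 ≈ 52.3636, q = 452/11 ≈ 41.0909.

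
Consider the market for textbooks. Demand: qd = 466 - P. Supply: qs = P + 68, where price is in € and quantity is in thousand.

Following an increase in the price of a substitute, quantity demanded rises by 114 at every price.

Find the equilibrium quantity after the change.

324

Solve the original market: 466 - P = P + 68, hence P = 199 and q = 267.
The shock moves the curves to qd = 580 - P and qs = P + 68.
Setting them equal: 580 - P = P + 68 → 512 = 2P, so P = 256 and q = 324.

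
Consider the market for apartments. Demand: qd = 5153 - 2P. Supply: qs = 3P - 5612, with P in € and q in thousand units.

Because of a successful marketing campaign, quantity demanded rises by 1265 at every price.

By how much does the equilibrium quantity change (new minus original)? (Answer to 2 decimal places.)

+759.00

Before the shock: 5153 - 2P = 3P - 5612 ⇒ 10765 = 5P ⇒ P = 2153, q = 847.
The new curves are qd = 6418 - 2P (demand) and qs = 3P - 5612 (supply).
Setting them equal: 6418 - 2P = 3P - 5612 → 12030 = 5P, so P = 2406 and q = 1606.
Δq = 1606 − 847 = +759.00.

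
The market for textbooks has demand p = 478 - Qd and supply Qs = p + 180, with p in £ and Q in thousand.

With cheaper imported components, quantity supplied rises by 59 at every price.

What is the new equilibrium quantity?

Before the shock: 478 - p = p + 180 ⇒ 298 = 2p ⇒ p = 149, Q = 329.
The shock moves the curves to Qd = 478 - p and Qs = p + 239.
New equilibrium: 478 - p = p + 239 ⇒ 239 = 2p ⇒ p = 119.5, Q = 358.5.

358.5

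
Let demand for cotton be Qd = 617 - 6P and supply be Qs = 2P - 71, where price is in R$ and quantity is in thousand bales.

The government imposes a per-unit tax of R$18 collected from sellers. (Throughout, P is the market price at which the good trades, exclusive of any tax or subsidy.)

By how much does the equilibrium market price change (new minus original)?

Before the shock: 617 - 6P = 2P - 71 ⇒ 688 = 8P ⇒ P = 86, Q = 101.
Since sellers keep the price net of the tax, the effective supply curve becomes Qs = 2P - 107.
Clearing the new market: 617 - 6P = 2P - 107, so P = 90.5 and Q = 74.
ΔP = 90.5 − 86 = +4.5.

+4.5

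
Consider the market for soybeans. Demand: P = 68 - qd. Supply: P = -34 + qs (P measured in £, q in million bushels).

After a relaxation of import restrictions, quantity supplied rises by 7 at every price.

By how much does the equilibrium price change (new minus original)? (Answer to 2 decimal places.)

-3.50

Solve the original market: 68 - P = P + 34, hence P = 17 and q = 51.
The shock moves the curves to qd = 68 - P and qs = P + 41.
Setting them equal: 68 - P = P + 41 → 27 = 2P, so P = 13.5 and q = 54.5.
ΔP = 13.5 − 17 = -3.50.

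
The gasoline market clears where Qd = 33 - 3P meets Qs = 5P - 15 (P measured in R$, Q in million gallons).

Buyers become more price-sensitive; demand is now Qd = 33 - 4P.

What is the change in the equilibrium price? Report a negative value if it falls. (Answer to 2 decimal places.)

-0.67

Initially, 33 - 3P = 5P - 15, so 48 = 8P and P = 6, Q = 15.
After the shift, demand is Qd = 33 - 4P and supply is Qs = 5P - 15.
Clearing the new market: 33 - 4P = 5P - 15, so P = 16/3 ≈ 5.3333 and Q = 35/3 ≈ 11.6667.
ΔP = 5.3333 − 6 = -0.67.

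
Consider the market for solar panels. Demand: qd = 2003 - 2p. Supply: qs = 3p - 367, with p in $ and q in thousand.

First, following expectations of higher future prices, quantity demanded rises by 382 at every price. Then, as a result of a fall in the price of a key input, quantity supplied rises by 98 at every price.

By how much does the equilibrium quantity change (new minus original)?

+268.4

Before the shock: 2003 - 2p = 3p - 367 ⇒ 2370 = 5p ⇒ p = 474, q = 1055.
With the change applied: demand qd = 2385 - 2p, supply qs = 3p - 269.
New equilibrium: 2385 - 2p = 3p - 269 ⇒ 2654 = 5p ⇒ p = 530.8, q = 1323.4.
Δq = 1323.4 − 1055 = +268.4.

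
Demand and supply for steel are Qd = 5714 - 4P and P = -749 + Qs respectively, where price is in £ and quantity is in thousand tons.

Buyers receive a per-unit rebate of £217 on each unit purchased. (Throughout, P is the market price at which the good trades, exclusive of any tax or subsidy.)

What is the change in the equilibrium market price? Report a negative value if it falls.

+173.6

Initially, 5714 - 4P = P + 749, so 4965 = 5P and P = 993, Q = 1742.
Since buyers' out-of-pocket price is the market price minus the rebate, the effective demand curve becomes Qd = 6582 - 4P.
New equilibrium: 6582 - 4P = P + 749 ⇒ 5833 = 5P ⇒ P = 1166.6, Q = 1915.6.
ΔP = 1166.6 − 993 = +173.6.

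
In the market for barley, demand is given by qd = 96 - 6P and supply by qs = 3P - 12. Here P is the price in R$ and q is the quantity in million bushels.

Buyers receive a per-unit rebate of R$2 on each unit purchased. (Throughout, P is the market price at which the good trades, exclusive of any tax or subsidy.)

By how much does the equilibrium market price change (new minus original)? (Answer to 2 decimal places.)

+1.33

Initially, 96 - 6P = 3P - 12, so 108 = 9P and P = 12, q = 24.
Since buyers' out-of-pocket price is the market price minus the rebate, the effective demand curve becomes qd = 108 - 6P.
Clearing the new market: 108 - 6P = 3P - 12, so P = 40/3 ≈ 13.3333 and q = 28.
ΔP = 13.3333 − 12 = +1.33.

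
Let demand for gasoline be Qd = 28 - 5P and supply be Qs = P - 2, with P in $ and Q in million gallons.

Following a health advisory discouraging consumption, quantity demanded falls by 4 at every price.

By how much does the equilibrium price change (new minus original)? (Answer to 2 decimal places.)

-0.67

Initially, 28 - 5P = P - 2, so 30 = 6P and P = 5, Q = 3.
With the change applied: demand Qd = 24 - 5P, supply Qs = P - 2.
Clearing the new market: 24 - 5P = P - 2, so P = 13/3 ≈ 4.3333 and Q = 7/3 ≈ 2.3333.
ΔP = 4.3333 − 5 = -0.67.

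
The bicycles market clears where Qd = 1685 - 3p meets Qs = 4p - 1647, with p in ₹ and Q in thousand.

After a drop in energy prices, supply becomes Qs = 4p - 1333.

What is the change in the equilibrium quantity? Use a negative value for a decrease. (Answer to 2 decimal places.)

+134.57

Before the shock: 1685 - 3p = 4p - 1647 ⇒ 3332 = 7p ⇒ p = 476, Q = 257.
The new curves are Qd = 1685 - 3p (demand) and Qs = 4p - 1333 (supply).
Clearing the new market: 1685 - 3p = 4p - 1333, so p = 3018/7 ≈ 431.1429 and Q = 2741/7 ≈ 391.5714.
ΔQ = 391.5714 − 257 = +134.57.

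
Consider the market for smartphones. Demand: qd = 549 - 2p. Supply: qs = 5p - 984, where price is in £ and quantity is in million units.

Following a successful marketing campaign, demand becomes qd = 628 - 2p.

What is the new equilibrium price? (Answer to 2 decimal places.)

230.29

Solve the original market: 549 - 2p = 5p - 984, hence p = 219 and q = 111.
With the change applied: demand qd = 628 - 2p, supply qs = 5p - 984.
Setting them equal: 628 - 2p = 5p - 984 → 1612 = 7p, so p = 1612/7 ≈ 230.2857 and q = 1172/7 ≈ 167.4286.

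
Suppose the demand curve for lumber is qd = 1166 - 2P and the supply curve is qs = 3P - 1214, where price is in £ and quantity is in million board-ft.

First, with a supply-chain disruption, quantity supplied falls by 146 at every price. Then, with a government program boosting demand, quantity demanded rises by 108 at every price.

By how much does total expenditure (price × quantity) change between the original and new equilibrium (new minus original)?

+14242.72

Initially, 1166 - 2P = 3P - 1214, so 2380 = 5P and P = 476, q = 214.
The shock moves the curves to qd = 1274 - 2P and qs = 3P - 1360.
Equate the new curves: 1274 - 2P = 3P - 1360, giving 2634 = 5P, P = 526.8, q = 220.4.
Expenditure moves from 476×214 = 101864 to 526.8×220.4 = 116106.72; change = +14242.72.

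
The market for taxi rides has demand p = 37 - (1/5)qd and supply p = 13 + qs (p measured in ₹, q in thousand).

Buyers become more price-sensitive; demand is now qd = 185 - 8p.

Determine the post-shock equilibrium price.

22

Before the shock: 185 - 5p = p - 13 ⇒ 198 = 6p ⇒ p = 33, q = 20.
The new curves are qd = 185 - 8p (demand) and qs = p - 13 (supply).
New equilibrium: 185 - 8p = p - 13 ⇒ 198 = 9p ⇒ p = 22, q = 9.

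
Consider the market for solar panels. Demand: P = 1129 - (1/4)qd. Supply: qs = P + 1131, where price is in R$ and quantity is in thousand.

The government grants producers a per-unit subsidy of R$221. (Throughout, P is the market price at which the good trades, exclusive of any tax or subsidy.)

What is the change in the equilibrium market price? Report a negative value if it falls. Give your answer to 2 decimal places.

-44.20

Original equilibrium: 4516 - 4P = P + 1131 gives 3385 = 5P, so P = 677 and q = 1808.
Since sellers receive the price plus the subsidy, the effective supply curve becomes qs = P + 1352.
Setting them equal: 4516 - 4P = P + 1352 → 3164 = 5P, so P = 632.8 and q = 1984.8.
ΔP = 632.8 − 677 = -44.20.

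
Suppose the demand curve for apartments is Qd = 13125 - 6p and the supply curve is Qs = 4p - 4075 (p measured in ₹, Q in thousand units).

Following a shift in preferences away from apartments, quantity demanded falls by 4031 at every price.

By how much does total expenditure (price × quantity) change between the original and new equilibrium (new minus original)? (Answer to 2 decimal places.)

-3254065.06

Initially, 13125 - 6p = 4p - 4075, so 17200 = 10p and p = 1720, Q = 2805.
With the change applied: demand Qd = 9094 - 6p, supply Qs = 4p - 4075.
New equilibrium: 9094 - 6p = 4p - 4075 ⇒ 13169 = 10p ⇒ p = 1316.9, Q = 1192.6.
Expenditure moves from 1720×2805 = 4824600 to 1316.9×1192.6 = 1570534.94; change = -3254065.06.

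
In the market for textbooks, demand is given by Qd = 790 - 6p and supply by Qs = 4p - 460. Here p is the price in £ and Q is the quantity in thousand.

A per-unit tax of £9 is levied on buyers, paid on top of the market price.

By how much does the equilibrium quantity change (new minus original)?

-21.6

Initially, 790 - 6p = 4p - 460, so 1250 = 10p and p = 125, Q = 40.
Since buyers pay the price plus the tax, the effective demand curve becomes Qd = 736 - 6p.
Setting them equal: 736 - 6p = 4p - 460 → 1196 = 10p, so p = 119.6 and Q = 18.4.
ΔQ = 18.4 − 40 = -21.6.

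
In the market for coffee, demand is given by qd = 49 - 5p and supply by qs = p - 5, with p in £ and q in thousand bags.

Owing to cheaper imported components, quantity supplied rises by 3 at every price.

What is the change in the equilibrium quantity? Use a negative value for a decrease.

+2.5

Initially, 49 - 5p = p - 5, so 54 = 6p and p = 9, q = 4.
The new curves are qd = 49 - 5p (demand) and qs = p - 2 (supply).
New equilibrium: 49 - 5p = p - 2 ⇒ 51 = 6p ⇒ p = 8.5, q = 6.5.
Δq = 6.5 − 4 = +2.5.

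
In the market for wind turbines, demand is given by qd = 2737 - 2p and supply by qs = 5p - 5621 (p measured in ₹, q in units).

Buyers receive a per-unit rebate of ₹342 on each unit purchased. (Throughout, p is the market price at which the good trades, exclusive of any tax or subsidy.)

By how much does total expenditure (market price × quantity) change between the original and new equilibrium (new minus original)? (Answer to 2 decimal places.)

Initially, 2737 - 2p = 5p - 5621, so 8358 = 7p and p = 1194, q = 349.
Since buyers' out-of-pocket price is the market price minus the rebate, the effective demand curve becomes qd = 3421 - 2p.
Setting them equal: 3421 - 2p = 5p - 5621 → 9042 = 7p, so p = 9042/7 ≈ 1291.7143 and q = 5863/7 ≈ 837.5714.
Expenditure moves from 1194×349 = 416706 to 1291.7143×837.5714 = 1081902.9796; change = +665196.98.

+665196.98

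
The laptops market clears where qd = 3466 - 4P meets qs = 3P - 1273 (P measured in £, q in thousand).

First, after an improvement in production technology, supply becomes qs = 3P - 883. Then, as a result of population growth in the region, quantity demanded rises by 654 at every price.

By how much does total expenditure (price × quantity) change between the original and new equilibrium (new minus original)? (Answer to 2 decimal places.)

Before the shock: 3466 - 4P = 3P - 1273 ⇒ 4739 = 7P ⇒ P = 677, q = 758.
After the shift, demand is qd = 4120 - 4P and supply is qs = 3P - 883.
Equate the new curves: 4120 - 4P = 3P - 883, giving 5003 = 7P, P = 5003/7 ≈ 714.7143, q = 8828/7 ≈ 1261.1429.
Expenditure moves from 677×758 = 513166 to 714.7143×1261.1429 = 901356.8163; change = +388190.82.

+388190.82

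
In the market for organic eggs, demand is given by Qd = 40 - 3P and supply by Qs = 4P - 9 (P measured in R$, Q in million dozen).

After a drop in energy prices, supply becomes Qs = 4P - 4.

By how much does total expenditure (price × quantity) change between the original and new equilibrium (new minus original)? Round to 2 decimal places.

-0.10

Solve the original market: 40 - 3P = 4P - 9, hence P = 7 and Q = 19.
The shock moves the curves to Qd = 40 - 3P and Qs = 4P - 4.
Equate the new curves: 40 - 3P = 4P - 4, giving 44 = 7P, P = 44/7 ≈ 6.2857, Q = 148/7 ≈ 21.1429.
Expenditure moves from 7×19 = 133 to 6.2857×21.1429 = 132.8980; change = -0.10.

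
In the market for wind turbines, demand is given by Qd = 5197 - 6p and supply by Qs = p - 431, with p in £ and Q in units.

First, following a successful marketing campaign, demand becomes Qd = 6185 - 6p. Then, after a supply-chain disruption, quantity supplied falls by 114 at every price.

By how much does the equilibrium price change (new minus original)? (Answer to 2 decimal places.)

Original equilibrium: 5197 - 6p = p - 431 gives 5628 = 7p, so p = 804 and Q = 373.
With the change applied: demand Qd = 6185 - 6p, supply Qs = p - 545.
New equilibrium: 6185 - 6p = p - 545 ⇒ 6730 = 7p ⇒ p = 6730/7 ≈ 961.4286, Q = 2915/7 ≈ 416.4286.
Δp = 961.4286 − 804 = +157.43.

+157.43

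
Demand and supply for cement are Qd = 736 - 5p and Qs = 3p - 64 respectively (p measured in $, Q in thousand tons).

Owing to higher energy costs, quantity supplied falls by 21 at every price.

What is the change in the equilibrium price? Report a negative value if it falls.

+2.625

Initially, 736 - 5p = 3p - 64, so 800 = 8p and p = 100, Q = 236.
With the change applied: demand Qd = 736 - 5p, supply Qs = 3p - 85.
Setting them equal: 736 - 5p = 3p - 85 → 821 = 8p, so p = 102.625 and Q = 222.875.
Δp = 102.625 − 100 = +2.625.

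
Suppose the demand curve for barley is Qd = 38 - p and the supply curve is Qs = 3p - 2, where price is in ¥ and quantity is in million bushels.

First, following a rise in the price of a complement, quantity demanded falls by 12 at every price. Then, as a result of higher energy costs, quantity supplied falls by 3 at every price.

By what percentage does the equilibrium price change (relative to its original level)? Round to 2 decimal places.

Solve the original market: 38 - p = 3p - 2, hence p = 10 and Q = 28.
After the shift, demand is Qd = 26 - p and supply is Qs = 3p - 5.
New equilibrium: 26 - p = 3p - 5 ⇒ 31 = 4p ⇒ p = 7.75, Q = 18.25.
%Δp = (7.75 − 10) / 10 × 100 = -22.50%.

-22.50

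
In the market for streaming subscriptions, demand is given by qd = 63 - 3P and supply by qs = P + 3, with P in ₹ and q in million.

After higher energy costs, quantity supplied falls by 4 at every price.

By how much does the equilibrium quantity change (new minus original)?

Initially, 63 - 3P = P + 3, so 60 = 4P and P = 15, q = 18.
The new curves are qd = 63 - 3P (demand) and qs = P - 1 (supply).
Clearing the new market: 63 - 3P = P - 1, so P = 16 and q = 15.
Δq = 15 − 18 = -3.

-3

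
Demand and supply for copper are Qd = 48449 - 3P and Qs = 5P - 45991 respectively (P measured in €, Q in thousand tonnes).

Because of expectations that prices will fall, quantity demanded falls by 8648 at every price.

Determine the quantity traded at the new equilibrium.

Before the shock: 48449 - 3P = 5P - 45991 ⇒ 94440 = 8P ⇒ P = 11805, Q = 13034.
With the change applied: demand Qd = 39801 - 3P, supply Qs = 5P - 45991.
Equate the new curves: 39801 - 3P = 5P - 45991, giving 85792 = 8P, P = 10724, Q = 7629.

7629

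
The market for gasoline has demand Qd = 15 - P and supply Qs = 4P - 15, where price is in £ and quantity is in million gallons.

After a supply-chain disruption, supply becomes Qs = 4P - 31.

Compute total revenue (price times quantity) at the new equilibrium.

Solve the original market: 15 - P = 4P - 15, hence P = 6 and Q = 9.
The new curves are Qd = 15 - P (demand) and Qs = 4P - 31 (supply).
Clearing the new market: 15 - P = 4P - 31, so P = 9.2 and Q = 5.8.
New expenditure = 9.2 × 5.8 = 53.36.

53.36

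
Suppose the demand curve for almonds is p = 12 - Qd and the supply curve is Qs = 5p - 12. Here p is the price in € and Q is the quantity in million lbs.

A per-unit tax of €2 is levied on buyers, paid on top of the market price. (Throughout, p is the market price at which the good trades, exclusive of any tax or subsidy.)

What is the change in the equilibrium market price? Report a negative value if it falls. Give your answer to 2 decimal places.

Before the shock: 12 - p = 5p - 12 ⇒ 24 = 6p ⇒ p = 4, Q = 8.
Since buyers pay the price plus the tax, the effective demand curve becomes Qd = 10 - p.
Equate the new curves: 10 - p = 5p - 12, giving 22 = 6p, p = 11/3 ≈ 3.6667, Q = 19/3 ≈ 6.3333.
Δp = 3.6667 − 4 = -0.33.

-0.33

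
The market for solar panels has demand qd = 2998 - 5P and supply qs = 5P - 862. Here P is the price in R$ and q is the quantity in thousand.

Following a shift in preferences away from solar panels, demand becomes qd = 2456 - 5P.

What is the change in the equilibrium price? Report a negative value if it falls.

Solve the original market: 2998 - 5P = 5P - 862, hence P = 386 and q = 1068.
The new curves are qd = 2456 - 5P (demand) and qs = 5P - 862 (supply).
Setting them equal: 2456 - 5P = 5P - 862 → 3318 = 10P, so P = 331.8 and q = 797.
ΔP = 331.8 − 386 = -54.2.

-54.2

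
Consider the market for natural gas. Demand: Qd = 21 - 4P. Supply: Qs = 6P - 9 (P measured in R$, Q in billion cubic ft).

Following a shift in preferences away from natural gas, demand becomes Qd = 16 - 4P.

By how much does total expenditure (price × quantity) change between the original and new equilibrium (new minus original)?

-12

Initially, 21 - 4P = 6P - 9, so 30 = 10P and P = 3, Q = 9.
After the shift, demand is Qd = 16 - 4P and supply is Qs = 6P - 9.
New equilibrium: 16 - 4P = 6P - 9 ⇒ 25 = 10P ⇒ P = 2.5, Q = 6.
Expenditure moves from 3×9 = 27 to 2.5×6 = 15; change = -12.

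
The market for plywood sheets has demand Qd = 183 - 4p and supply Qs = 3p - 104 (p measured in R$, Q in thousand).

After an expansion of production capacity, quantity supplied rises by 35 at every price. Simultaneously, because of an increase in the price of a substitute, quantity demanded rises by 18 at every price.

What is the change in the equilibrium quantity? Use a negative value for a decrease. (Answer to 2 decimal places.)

+27.71

Before the shock: 183 - 4p = 3p - 104 ⇒ 287 = 7p ⇒ p = 41, Q = 19.
The shock moves the curves to Qd = 201 - 4p and Qs = 3p - 69.
New equilibrium: 201 - 4p = 3p - 69 ⇒ 270 = 7p ⇒ p = 270/7 ≈ 38.5714, Q = 327/7 ≈ 46.7143.
ΔQ = 46.7143 − 19 = +27.71.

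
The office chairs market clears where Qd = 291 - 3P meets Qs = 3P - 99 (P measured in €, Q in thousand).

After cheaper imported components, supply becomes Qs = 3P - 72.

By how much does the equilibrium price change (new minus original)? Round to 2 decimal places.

-4.50

Original equilibrium: 291 - 3P = 3P - 99 gives 390 = 6P, so P = 65 and Q = 96.
The new curves are Qd = 291 - 3P (demand) and Qs = 3P - 72 (supply).
Clearing the new market: 291 - 3P = 3P - 72, so P = 60.5 and Q = 109.5.
ΔP = 60.5 − 65 = -4.50.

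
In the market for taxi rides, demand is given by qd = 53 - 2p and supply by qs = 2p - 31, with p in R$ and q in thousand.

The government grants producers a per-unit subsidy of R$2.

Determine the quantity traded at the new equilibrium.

13

Original equilibrium: 53 - 2p = 2p - 31 gives 84 = 4p, so p = 21 and q = 11.
Since sellers receive the price plus the subsidy, the effective supply curve becomes qs = 2p - 27.
Equate the new curves: 53 - 2p = 2p - 27, giving 80 = 4p, p = 20, q = 13.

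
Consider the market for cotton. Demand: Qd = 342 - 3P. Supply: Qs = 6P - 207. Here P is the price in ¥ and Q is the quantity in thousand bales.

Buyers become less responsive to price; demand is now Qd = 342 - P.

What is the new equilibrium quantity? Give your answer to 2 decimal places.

Initially, 342 - 3P = 6P - 207, so 549 = 9P and P = 61, Q = 159.
After the shift, demand is Qd = 342 - P and supply is Qs = 6P - 207.
Clearing the new market: 342 - P = 6P - 207, so P = 549/7 ≈ 78.4286 and Q = 1845/7 ≈ 263.5714.

263.57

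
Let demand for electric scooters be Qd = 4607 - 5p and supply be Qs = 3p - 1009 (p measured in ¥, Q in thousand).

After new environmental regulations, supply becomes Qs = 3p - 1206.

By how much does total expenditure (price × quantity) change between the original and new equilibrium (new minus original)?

Original equilibrium: 4607 - 5p = 3p - 1009 gives 5616 = 8p, so p = 702 and Q = 1097.
The new curves are Qd = 4607 - 5p (demand) and Qs = 3p - 1206 (supply).
New equilibrium: 4607 - 5p = 3p - 1206 ⇒ 5813 = 8p ⇒ p = 726.625, Q = 973.875.
Expenditure moves from 702×1097 = 770094 to 726.625×973.875 = 707641.921875; change = -62452.078125.

-62452.078125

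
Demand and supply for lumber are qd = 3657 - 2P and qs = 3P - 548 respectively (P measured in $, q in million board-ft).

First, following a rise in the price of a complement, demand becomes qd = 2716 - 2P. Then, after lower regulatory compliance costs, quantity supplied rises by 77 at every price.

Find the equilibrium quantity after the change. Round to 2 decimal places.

Initially, 3657 - 2P = 3P - 548, so 4205 = 5P and P = 841, q = 1975.
The new curves are qd = 2716 - 2P (demand) and qs = 3P - 471 (supply).
Clearing the new market: 2716 - 2P = 3P - 471, so P = 637.4 and q = 1441.2.

1441.20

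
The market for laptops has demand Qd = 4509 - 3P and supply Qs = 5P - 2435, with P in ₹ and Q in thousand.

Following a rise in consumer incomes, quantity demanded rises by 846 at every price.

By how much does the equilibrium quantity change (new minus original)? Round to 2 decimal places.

+528.75

Before the shock: 4509 - 3P = 5P - 2435 ⇒ 6944 = 8P ⇒ P = 868, Q = 1905.
After the shift, demand is Qd = 5355 - 3P and supply is Qs = 5P - 2435.
Equate the new curves: 5355 - 3P = 5P - 2435, giving 7790 = 8P, P = 973.75, Q = 2433.75.
ΔQ = 2433.75 − 1905 = +528.75.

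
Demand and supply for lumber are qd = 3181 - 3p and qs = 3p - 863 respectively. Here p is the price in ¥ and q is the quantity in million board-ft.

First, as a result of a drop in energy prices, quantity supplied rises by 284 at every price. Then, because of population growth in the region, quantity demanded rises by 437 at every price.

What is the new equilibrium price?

699.5

Solve the original market: 3181 - 3p = 3p - 863, hence p = 674 and q = 1159.
The new curves are qd = 3618 - 3p (demand) and qs = 3p - 579 (supply).
Clearing the new market: 3618 - 3p = 3p - 579, so p = 699.5 and q = 1519.5.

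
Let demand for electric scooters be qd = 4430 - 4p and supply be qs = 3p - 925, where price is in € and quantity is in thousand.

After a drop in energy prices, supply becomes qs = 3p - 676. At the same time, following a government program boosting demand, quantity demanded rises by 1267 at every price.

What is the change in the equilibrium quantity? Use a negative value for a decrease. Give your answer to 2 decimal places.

+685.29

Original equilibrium: 4430 - 4p = 3p - 925 gives 5355 = 7p, so p = 765 and q = 1370.
The new curves are qd = 5697 - 4p (demand) and qs = 3p - 676 (supply).
Clearing the new market: 5697 - 4p = 3p - 676, so p = 6373/7 ≈ 910.4286 and q = 14387/7 ≈ 2055.2857.
Δq = 2055.2857 − 1370 = +685.29.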